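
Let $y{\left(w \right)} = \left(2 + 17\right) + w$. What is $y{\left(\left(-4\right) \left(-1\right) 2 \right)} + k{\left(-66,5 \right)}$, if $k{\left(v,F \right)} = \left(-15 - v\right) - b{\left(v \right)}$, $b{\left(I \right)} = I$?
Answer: $144$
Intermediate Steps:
$y{\left(w \right)} = 19 + w$
$k{\left(v,F \right)} = -15 - 2 v$ ($k{\left(v,F \right)} = \left(-15 - v\right) - v = -15 - 2 v$)
$y{\left(\left(-4\right) \left(-1\right) 2 \right)} + k{\left(-66,5 \right)} = \left(19 + \left(-4\right) \left(-1\right) 2\right) - -117 = \left(19 + 4 \cdot 2\right) + \left(-15 + 132\right) = \left(19 + 8\right) + 117 = 27 + 117 = 144$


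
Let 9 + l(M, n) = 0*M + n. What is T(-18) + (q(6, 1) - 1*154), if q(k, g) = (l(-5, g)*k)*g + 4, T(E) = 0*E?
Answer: -198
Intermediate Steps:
l(M, n) = -9 + n (l(M, n) = -9 + (0*M + n) = -9 + (0 + n) = -9 + n)
T(E) = 0
q(k, g) = 4 + g*k*(-9 + g) (q(k, g) = ((-9 + g)*k)*g + 4 = (k*(-9 + g))*g + 4 = g*k*(-9 + g) + 4 = 4 + g*k*(-9 + g))
T(-18) + (q(6, 1) - 1*154) = 0 + ((4 + 1*6*(-9 + 1)) - 1*154) = 0 + ((4 + 1*6*(-8)) - 154) = 0 + ((4 - 48) - 154) = 0 + (-44 - 154) = 0 - 198 = -198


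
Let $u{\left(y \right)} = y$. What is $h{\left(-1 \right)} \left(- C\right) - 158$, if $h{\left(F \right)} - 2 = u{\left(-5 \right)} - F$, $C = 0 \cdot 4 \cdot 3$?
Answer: $-158$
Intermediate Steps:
$C = 0$ ($C = 0 \cdot 3 = 0$)
$h{\left(F \right)} = -3 - F$ ($h{\left(F \right)} = 2 - \left(5 + F\right) = -3 - F$)
$h{\left(-1 \right)} \left(- C\right) - 158 = \left(-3 - -1\right) \left(\left(-1\right) 0\right) - 158 = \left(-3 + 1\right) 0 - 158 = \left(-2\right) 0 - 158 = 0 - 158 = -158$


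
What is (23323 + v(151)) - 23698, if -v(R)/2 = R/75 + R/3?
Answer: -35977/75 ≈ -479.69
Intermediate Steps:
v(R) = -52*R/75 (v(R) = -2*(R/75 + R/3) = -52*R/75)
(23323 + v(151)) - 23698 = (23323 - 52/75*151) - 23698 = (23323 - 7852/75) - 23698 = 1741373/75 - 23698 = -35977/75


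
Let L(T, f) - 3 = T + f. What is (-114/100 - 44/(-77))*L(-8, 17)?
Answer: -1194/175 ≈ -6.8229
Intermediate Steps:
L(T, f) = 3 + T + f (L(T, f) = 3 + (T + f) = 3 + T + f)
(-114/100 - 44/(-77))*L(-8, 17) = (-114/100 - 44/(-77))*(3 - 8 + 17) = (-114*1/100 - 44*(-1/77))*12 = (-57/50 + 4/7)*12 = -199/350*12 = -1194/175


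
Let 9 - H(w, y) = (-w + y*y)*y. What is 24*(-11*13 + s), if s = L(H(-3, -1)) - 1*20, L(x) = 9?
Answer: -3696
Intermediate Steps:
H(w, y) = 9 - y*(y² - w) (H(w, y) = 9 - (-w + y*y)*y = 9 - (-w + y²)*y = 9 - (y² - w)*y = 9 - y*(y² - w))
s = -11 (s = 9 - 1*20 = 9 - 20 = -11)
24*(-11*13 + s) = 24*(-11*13 - 11) = 24*(-143 - 11) = 24*(-154) = -3696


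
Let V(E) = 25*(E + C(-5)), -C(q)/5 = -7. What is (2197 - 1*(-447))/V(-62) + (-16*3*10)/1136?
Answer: -207974/47925 ≈ -4.3396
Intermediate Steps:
C(q) = 35 (C(q) = -5*(-7) = 35)
V(E) = 875 + 25*E (V(E) = 25*(E + 35) = 25*(35 + E) = 875 + 25*E)
(2197 - 1*(-447))/V(-62) + (-16*3*10)/1136 = (2197 - 1*(-447))/(875 + 25*(-62)) + (-16*3*10)/1136 = (2197 + 447)/(875 - 1550) - 48*10*(1/1136) = 2644/(-675) - 480*1/1136 = 2644*(-1/675) - 30/71 = -2644/675 - 30/71 = -207974/47925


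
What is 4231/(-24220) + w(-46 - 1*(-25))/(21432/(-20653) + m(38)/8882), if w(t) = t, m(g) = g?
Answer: 69548223197/3452246140 ≈ 20.146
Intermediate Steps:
4231/(-24220) + w(-46 - 1*(-25))/(21432/(-20653) + m(38)/8882) = 4231/(-24220) + (-46 - 1*(-25))/(21432/(-20653) + 38/8882) = 4231*(-1/24220) + (-46 + 25)/(21432*(-1/20653) + 38*(1/8882)) = -4231/24220 - 21/(-1128/1087 + 19/4441) = -4231/24220 - 21/(-4988795/4827367) = -4231/24220 - 21*(-4827367/4988795) = -4231/24220 + 14482101/712685 = 69548223197/3452246140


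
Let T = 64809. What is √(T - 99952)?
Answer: I*√35143 ≈ 187.46*I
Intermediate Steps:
√(T - 99952) = √(64809 - 99952) = √(-35143) = I*√35143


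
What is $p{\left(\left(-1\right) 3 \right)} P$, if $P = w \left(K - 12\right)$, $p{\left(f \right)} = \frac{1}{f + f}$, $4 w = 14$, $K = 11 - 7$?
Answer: $\frac{14}{3} \approx 4.6667$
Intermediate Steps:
$K = 4$
$w = \frac{7}{2}$ ($w = \frac{1}{4} \cdot 14 = \frac{7}{2} \approx 3.5$)
$p{\left(f \right)} = \frac{1}{2 f}$
$P = -28$ ($P = \frac{7 \left(4 - 12\right)}{2} = \frac{7}{2} \left(-8\right) = -28$)
$p{\left(\left(-1\right) 3 \right)} P = \frac{1}{2 \left(\left(-1\right) 3\right)} \left(-28\right) = \frac{1}{2 \left(-3\right)} \left(-28\right) = \frac{1}{2} \left(- \frac{1}{3}\right) \left(-28\right) = \left(- \frac{1}{6}\right) \left(-28\right) = \frac{14}{3}$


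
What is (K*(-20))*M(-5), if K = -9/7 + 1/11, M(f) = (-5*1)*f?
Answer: 46000/77 ≈ 597.40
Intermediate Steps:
M(f) = -5*f
K = -92/77 (K = -9*⅐ + 1*(1/11) = -9/7 + 1/11 = -92/77 ≈ -1.1948)
(K*(-20))*M(-5) = (-92/77*(-20))*(-5*(-5)) = (1840/77)*25 = 46000/77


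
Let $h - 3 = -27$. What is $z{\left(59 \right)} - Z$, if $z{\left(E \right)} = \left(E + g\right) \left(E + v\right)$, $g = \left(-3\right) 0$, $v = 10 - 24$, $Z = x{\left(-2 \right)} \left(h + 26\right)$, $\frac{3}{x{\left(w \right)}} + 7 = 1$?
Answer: $2656$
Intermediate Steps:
$h = -24$ ($h = 3 - 27 = -24$)
$x{\left(w \right)} = - \frac{1}{2}$ ($x{\left(w \right)} = \frac{3}{-7 + 1} = \frac{3}{-6} = 3 \left(- \frac{1}{6}\right) = - \frac{1}{2}$)
$Z = -1$ ($Z = - \frac{-24 + 26}{2} = \left(- \frac{1}{2}\right) 2 = -1$)
$v = -14$ ($v = 10 - 24 = -14$)
$g = 0$
$z{\left(E \right)} = E \left(-14 + E\right)$ ($z{\left(E \right)} = \left(E + 0\right) \left(E - 14\right) = E \left(-14 + E\right)$)
$z{\left(59 \right)} - Z = 59 \left(-14 + 59\right) - -1 = 59 \cdot 45 + 1 = 2655 + 1 = 2656$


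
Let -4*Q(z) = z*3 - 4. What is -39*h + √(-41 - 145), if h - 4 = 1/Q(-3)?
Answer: -168 + I*√186 ≈ -168.0 + 13.638*I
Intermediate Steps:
Q(z) = 1 - 3*z/4 (Q(z) = -(z*3 - 4)/4 = -(3*z - 4)/4 = -(-4 + 3*z)/4 = 1 - 3*z/4)
h = 56/13 (h = 4 + 1/(1 - ¾*(-3)) = 4 + 1/(1 + 9/4) = 4 + 1/(13/4) = 4 + 4/13 = 56/13 ≈ 4.3077)
-39*h + √(-41 - 145) = -39*56/13 + √(-41 - 145) = -168 + √(-186) = -168 + I*√186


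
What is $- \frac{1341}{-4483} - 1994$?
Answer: $- \frac{8937761}{4483} \approx -1993.7$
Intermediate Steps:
$- \frac{1341}{-4483} - 1994 = \left(-1341\right) \left(- \frac{1}{4483}\right) - 1994 = \frac{1341}{4483} - 1994 = - \frac{8937761}{4483}$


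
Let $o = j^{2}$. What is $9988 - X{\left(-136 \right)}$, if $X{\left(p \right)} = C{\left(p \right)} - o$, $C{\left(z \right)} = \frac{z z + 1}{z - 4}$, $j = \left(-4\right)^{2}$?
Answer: $\frac{1452657}{140} \approx 10376.0$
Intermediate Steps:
$j = 16$
$C{\left(z \right)} = \frac{1 + z^{2}}{-4 + z}$ ($C{\left(z \right)} = \frac{z^{2} + 1}{-4 + z} = \frac{1 + z^{2}}{-4 + z}$)
$o = 256$ ($o = 16^{2} = 256$)
$X{\left(p \right)} = -256 + \frac{1 + p^{2}}{-4 + p}$ ($X{\left(p \right)} = \frac{1 + p^{2}}{-4 + p} - 256 = -256 + \frac{1 + p^{2}}{-4 + p}$)
$9988 - X{\left(-136 \right)} = 9988 - \frac{1025 + \left(-136\right)^{2} - -34816}{-4 - 136} = 9988 - \frac{1025 + 18496 + 34816}{-140} = 9988 - \left(- \frac{1}{140}\right) 54337 = 9988 - - \frac{54337}{140} = 9988 + \frac{54337}{140} = \frac{1452657}{140}$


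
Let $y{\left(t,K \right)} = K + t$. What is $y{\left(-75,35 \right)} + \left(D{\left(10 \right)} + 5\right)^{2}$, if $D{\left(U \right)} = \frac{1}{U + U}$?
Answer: $- \frac{5799}{400} \approx -14.497$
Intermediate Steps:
$D{\left(U \right)} = \frac{1}{2 U}$
$y{\left(-75,35 \right)} + \left(D{\left(10 \right)} + 5\right)^{2} = \left(35 - 75\right) + \left(\frac{1}{2 \cdot 10} + 5\right)^{2} = -40 + \left(\frac{1}{2} \cdot \frac{1}{10} + 5\right)^{2} = -40 + \left(\frac{1}{20} + 5\right)^{2} = -40 + \left(\frac{101}{20}\right)^{2} = -40 + \frac{10201}{400} = - \frac{5799}{400}$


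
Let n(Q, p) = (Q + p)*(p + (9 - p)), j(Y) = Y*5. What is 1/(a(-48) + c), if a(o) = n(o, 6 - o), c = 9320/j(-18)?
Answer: -9/446 ≈ -0.020179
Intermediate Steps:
j(Y) = 5*Y
c = -932/9 (c = 9320/((5*(-18))) = 9320/(-90) = 9320*(-1/90) = -932/9 ≈ -103.56)
n(Q, p) = 9*Q + 9*p (n(Q, p) = (Q + p)*9 = 9*Q + 9*p)
a(o) = 54 (a(o) = 9*o + 9*(6 - o) = 9*o + (54 - 9*o) = 54)
1/(a(-48) + c) = 1/(54 - 932/9) = 1/(-446/9) = -9/446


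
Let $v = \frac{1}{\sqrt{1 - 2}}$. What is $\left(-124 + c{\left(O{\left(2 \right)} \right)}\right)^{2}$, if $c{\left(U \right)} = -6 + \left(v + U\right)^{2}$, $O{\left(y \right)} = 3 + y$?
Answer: $11136 + 2120 i \approx 11136.0 + 2120.0 i$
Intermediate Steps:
$v = - i$ ($v = \frac{1}{\sqrt{-1}} = \frac{1}{i} = - i \approx - 1.0 i$)
$c{\left(U \right)} = -6 + \left(U - i\right)^{2}$ ($c{\left(U \right)} = -6 + \left(- i + U\right)^{2} = -6 + \left(U - i\right)^{2}$)
$\left(-124 + c{\left(O{\left(2 \right)} \right)}\right)^{2} = \left(-124 - \left(6 - \left(\left(3 + 2\right) - i\right)^{2}\right)\right)^{2} = \left(-124 - \left(6 - \left(5 - i\right)^{2}\right)\right)^{2} = \left(-130 + \left(5 - i\right)^{2}\right)^{2}$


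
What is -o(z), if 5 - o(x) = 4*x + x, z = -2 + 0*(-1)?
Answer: -15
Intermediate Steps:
z = -2 (z = -2 + 0 = -2)
o(x) = 5 - 5*x (o(x) = 5 - (4*x + x) = 5 - 5*x)
-o(z) = -(5 - 5*(-2)) = -(5 + 10) = -1*15 = -15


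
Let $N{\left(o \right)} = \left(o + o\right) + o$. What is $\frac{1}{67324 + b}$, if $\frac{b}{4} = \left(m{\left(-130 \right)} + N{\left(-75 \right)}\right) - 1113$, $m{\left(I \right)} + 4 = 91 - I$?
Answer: $\frac{1}{62840} \approx 1.5913 \cdot 10^{-5}$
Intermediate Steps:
$m{\left(I \right)} = 87 - I$ ($m{\left(I \right)} = -4 - \left(-91 + I\right) = 87 - I$)
$N{\left(o \right)} = 3 o$ ($N{\left(o \right)} = 2 o + o = 3 o$)
$b = -4484$ ($b = 4 \left(\left(\left(87 - -130\right) + 3 \left(-75\right)\right) - 1113\right) = 4 \left(\left(\left(87 + 130\right) - 225\right) - 1113\right) = 4 \left(\left(217 - 225\right) - 1113\right) = 4 \left(-8 - 1113\right) = 4 \left(-1121\right) = -4484$)
$\frac{1}{67324 + b} = \frac{1}{67324 - 4484} = \frac{1}{62840}$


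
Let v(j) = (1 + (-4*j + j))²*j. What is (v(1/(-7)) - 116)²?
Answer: 1591052544/117649 ≈ 13524.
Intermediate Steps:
v(j) = j*(1 - 3*j)² (v(j) = (1 - 3*j)²*j = j*(1 - 3*j)²)
(v(1/(-7)) - 116)² = ((-1 + 3/(-7))²/(-7) - 116)² = (-(-1 + 3*(-⅐))²/7 - 116)² = (-(-1 - 3/7)²/7 - 116)² = (-(-10/7)²/7 - 116)² = (-⅐*100/49 - 116)² = (-100/343 - 116)² = (-39888/343)² = 1591052544/117649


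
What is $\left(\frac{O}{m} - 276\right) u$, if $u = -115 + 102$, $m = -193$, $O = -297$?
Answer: $\frac{688623}{193} \approx 3568.0$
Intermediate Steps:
$u = -13$
$\left(\frac{O}{m} - 276\right) u = \left(- \frac{297}{-193} - 276\right) \left(-13\right) = \left(\left(-297\right) \left(- \frac{1}{193}\right) - 276\right) \left(-13\right) = \left(\frac{297}{193} - 276\right) \left(-13\right) = \left(- \frac{52971}{193}\right) \left(-13\right) = \frac{688623}{193}$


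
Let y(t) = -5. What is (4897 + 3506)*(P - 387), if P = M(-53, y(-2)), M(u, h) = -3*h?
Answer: -3125916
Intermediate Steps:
P = 15 (P = -3*(-5) = 15)
(4897 + 3506)*(P - 387) = (4897 + 3506)*(15 - 387) = 8403*(-372) = -3125916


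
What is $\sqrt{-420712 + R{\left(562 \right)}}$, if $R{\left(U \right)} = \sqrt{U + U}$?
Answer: $\sqrt{-420712 + 2 \sqrt{281}} \approx 648.6 i$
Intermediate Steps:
$R{\left(U \right)} = \sqrt{2} \sqrt{U}$ ($R{\left(U \right)} = \sqrt{2 U} = \sqrt{2} \sqrt{U}$)
$\sqrt{-420712 + R{\left(562 \right)}} = \sqrt{-420712 + \sqrt{2} \sqrt{562}} = \sqrt{-420712 + 2 \sqrt{281}}$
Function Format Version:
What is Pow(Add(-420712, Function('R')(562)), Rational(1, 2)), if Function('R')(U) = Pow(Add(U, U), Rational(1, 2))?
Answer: Pow(Add(-420712, Mul(2, Pow(281, Rational(1, 2)))), Rational(1, 2)) ≈ Mul(648.60, I)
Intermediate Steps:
Function('R')(U) = Mul(Pow(2, Rational(1, 2)), Pow(U, Rational(1, 2))) (Function('R')(U) = Pow(Mul(2, U), Rational(1, 2)) = Mul(Pow(2, Rational(1, 2)), Pow(U, Rational(1, 2))))
Pow(Add(-420712, Function('R')(562)), Rational(1, 2)) = Pow(Add(-420712, Mul(Pow(2, Rational(1, 2)), Pow(562, Rational(1, 2)))), Rational(1, 2)) = Pow(Add(-420712, Mul(2, Pow(281, Rational(1, 2)))), Rational(1, 2))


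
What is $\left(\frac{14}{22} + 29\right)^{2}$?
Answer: $\frac{106276}{121} \approx 878.31$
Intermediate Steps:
$\left(\frac{14}{22} + 29\right)^{2} = \left(14 \cdot \frac{1}{22} + 29\right)^{2} = \left(\frac{7}{11} + 29\right)^{2} = \left(\frac{326}{11}\right)^{2} = \frac{106276}{121}$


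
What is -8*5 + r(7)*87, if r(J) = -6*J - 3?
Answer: -3955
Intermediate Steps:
r(J) = -3 - 6*J
-8*5 + r(7)*87 = -8*5 + (-3 - 6*7)*87 = -40 + (-3 - 42)*87 = -40 - 45*87 = -40 - 3915 = -3955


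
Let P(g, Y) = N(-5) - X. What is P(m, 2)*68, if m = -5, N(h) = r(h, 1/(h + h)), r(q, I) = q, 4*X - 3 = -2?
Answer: -357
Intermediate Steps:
X = 1/4 (X = 3/4 + (1/4)*(-2) = 3/4 - 1/2 = 1/4 ≈ 0.25000)
N(h) = h
P(g, Y) = -21/4 (P(g, Y) = -5 - 1*1/4 = -5 - 1/4 = -21/4)
P(m, 2)*68 = -21/4*68 = -357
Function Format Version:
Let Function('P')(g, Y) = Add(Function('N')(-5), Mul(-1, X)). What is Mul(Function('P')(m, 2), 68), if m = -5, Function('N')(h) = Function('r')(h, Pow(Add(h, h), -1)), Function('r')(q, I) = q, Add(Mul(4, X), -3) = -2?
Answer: -357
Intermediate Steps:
X = Rational(1, 4) (X = Add(Rational(3, 4), Mul(Rational(1, 4), -2)) = Add(Rational(3, 4), Rational(-1, 2)) = Rational(1, 4) ≈ 0.25000)
Function('N')(h) = h
Function('P')(g, Y) = Rational(-21, 4) (Function('P')(g, Y) = Add(-5, Mul(-1, Rational(1, 4))) = Add(-5, Rational(-1, 4)) = Rational(-21, 4))
Mul(Function('P')(m, 2), 68) = Mul(Rational(-21, 4), 68) = -357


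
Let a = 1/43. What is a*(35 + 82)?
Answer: 117/43 ≈ 2.7209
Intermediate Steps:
a = 1/43 ≈ 0.023256
a*(35 + 82) = (35 + 82)/43 = (1/43)*117 = 117/43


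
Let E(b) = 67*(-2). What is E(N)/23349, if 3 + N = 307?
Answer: -134/23349 ≈ -0.0057390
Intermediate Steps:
N = 304 (N = -3 + 307 = 304)
E(b) = -134
E(N)/23349 = -134/23349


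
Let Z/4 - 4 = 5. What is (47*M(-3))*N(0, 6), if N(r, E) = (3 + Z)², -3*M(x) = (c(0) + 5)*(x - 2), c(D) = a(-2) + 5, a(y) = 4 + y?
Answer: 1429740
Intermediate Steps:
Z = 36 (Z = 16 + 4*5 = 16 + 20 = 36)
c(D) = 7 (c(D) = (4 - 2) + 5 = 2 + 5 = 7)
M(x) = 8 - 4*x (M(x) = -(7 + 5)*(x - 2)/3 = -4*(-2 + x) = -(-24 + 12*x)/3 = 8 - 4*x)
N(r, E) = 1521 (N(r, E) = (3 + 36)² = 39² = 1521)
(47*M(-3))*N(0, 6) = (47*(8 - 4*(-3)))*1521 = (47*(8 + 12))*1521 = (47*20)*1521 = 940*1521 = 1429740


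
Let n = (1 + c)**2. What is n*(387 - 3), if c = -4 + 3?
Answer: 0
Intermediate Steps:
c = -1
n = 0 (n = (1 - 1)**2 = 0**2 = 0)
n*(387 - 3) = 0*(387 - 3) = 0*384 = 0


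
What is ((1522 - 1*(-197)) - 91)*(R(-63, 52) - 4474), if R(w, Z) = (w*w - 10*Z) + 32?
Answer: -1616604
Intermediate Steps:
R(w, Z) = 32 + w**2 - 10*Z (R(w, Z) = (w**2 - 10*Z) + 32 = 32 + w**2 - 10*Z)
((1522 - 1*(-197)) - 91)*(R(-63, 52) - 4474) = ((1522 - 1*(-197)) - 91)*((32 + (-63)**2 - 10*52) - 4474) = ((1522 + 197) - 91)*((32 + 3969 - 520) - 4474) = (1719 - 91)*(3481 - 4474) = 1628*(-993) = -1616604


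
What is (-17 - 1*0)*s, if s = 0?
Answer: 0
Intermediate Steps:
(-17 - 1*0)*s = (-17 - 1*0)*0 = (-17 + 0)*0 = -17*0 = 0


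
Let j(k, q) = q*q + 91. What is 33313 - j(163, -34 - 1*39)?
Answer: 27893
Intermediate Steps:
j(k, q) = 91 + q² (j(k, q) = q² + 91 = 91 + q²)
33313 - j(163, -34 - 1*39) = 33313 - (91 + (-34 - 1*39)²) = 33313 - (91 + (-34 - 39)²) = 33313 - (91 + (-73)²) = 33313 - (91 + 5329) = 33313 - 1*5420 = 33313 - 5420 = 27893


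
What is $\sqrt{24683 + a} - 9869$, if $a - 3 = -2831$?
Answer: $-9869 + \sqrt{21855} \approx -9721.2$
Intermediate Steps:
$a = -2828$ ($a = 3 - 2831 = -2828$)
$\sqrt{24683 + a} - 9869 = \sqrt{24683 - 2828} - 9869 = \sqrt{21855} - 9869 = -9869 + \sqrt{21855}$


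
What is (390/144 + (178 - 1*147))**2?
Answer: 654481/576 ≈ 1136.3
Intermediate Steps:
(390/144 + (178 - 1*147))**2 = (390*(1/144) + (178 - 147))**2 = (65/24 + 31)**2 = (809/24)**2 = 654481/576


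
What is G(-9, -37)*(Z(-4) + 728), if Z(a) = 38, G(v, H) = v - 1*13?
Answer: -16852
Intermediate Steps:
G(v, H) = -13 + v (G(v, H) = v - 13 = -13 + v)
G(-9, -37)*(Z(-4) + 728) = (-13 - 9)*(38 + 728) = -22*766 = -16852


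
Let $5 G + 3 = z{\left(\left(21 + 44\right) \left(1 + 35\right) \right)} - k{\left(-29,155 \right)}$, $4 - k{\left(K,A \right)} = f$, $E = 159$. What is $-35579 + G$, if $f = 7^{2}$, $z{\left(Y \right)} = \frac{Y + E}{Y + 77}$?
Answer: $- \frac{429868202}{12085} \approx -35570.0$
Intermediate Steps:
$z{\left(Y \right)} = \frac{159 + Y}{77 + Y}$ ($z{\left(Y \right)} = \frac{Y + 159}{Y + 77} = \frac{159 + Y}{77 + Y}$)
$f = 49$
$k{\left(K,A \right)} = -45$ ($k{\left(K,A \right)} = 4 - 49 = -45$)
$G = \frac{104013}{12085}$ ($G = - \frac{3}{5} + \frac{\frac{159 + \left(21 + 44\right) \left(1 + 35\right)}{77 + \left(21 + 44\right) \left(1 + 35\right)} - -45}{5} = - \frac{3}{5} + \frac{\frac{159 + 65 \cdot 36}{77 + 65 \cdot 36} + 45}{5} = - \frac{3}{5} + \frac{\frac{159 + 2340}{77 + 2340} + 45}{5} = - \frac{3}{5} + \frac{\frac{1}{2417} \cdot 2499 + 45}{5} = - \frac{3}{5} + \frac{\frac{2499}{2417} + 45}{5} = - \frac{3}{5} + \frac{1}{5} \cdot \frac{111264}{2417} = - \frac{3}{5} + \frac{111264}{12085} = \frac{104013}{12085} \approx 8.6068$)
$-35579 + G = -35579 + \frac{104013}{12085} = - \frac{429868202}{12085}$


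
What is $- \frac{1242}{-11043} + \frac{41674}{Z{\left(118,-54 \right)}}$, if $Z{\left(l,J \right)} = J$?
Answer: $- \frac{8521091}{11043} \approx -771.63$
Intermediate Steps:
$- \frac{1242}{-11043} + \frac{41674}{Z{\left(118,-54 \right)}} = - \frac{1242}{-11043} + \frac{41674}{-54} = \left(-1242\right) \left(- \frac{1}{11043}\right) + 41674 \left(- \frac{1}{54}\right) = \frac{46}{409} - \frac{20837}{27} = - \frac{8521091}{11043}$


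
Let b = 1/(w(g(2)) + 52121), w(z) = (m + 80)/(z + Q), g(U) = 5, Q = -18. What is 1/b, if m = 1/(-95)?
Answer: 64361836/1235 ≈ 52115.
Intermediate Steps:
m = -1/95 ≈ -0.010526
w(z) = 7599/(95*(-18 + z)) (w(z) = (-1/95 + 80)/(z - 18) = 7599/(95*(-18 + z)))
b = 1235/64361836 (b = 1/(7599/(95*(-18 + 5)) + 52121) = 1/((7599/95)/(-13) + 52121) = 1/((7599/95)*(-1/13) + 52121) = 1/(-7599/1235 + 52121) = 1/(64361836/1235) = 1235/64361836 ≈ 1.9188e-5)
1/b = 1/(1235/64361836) = 64361836/1235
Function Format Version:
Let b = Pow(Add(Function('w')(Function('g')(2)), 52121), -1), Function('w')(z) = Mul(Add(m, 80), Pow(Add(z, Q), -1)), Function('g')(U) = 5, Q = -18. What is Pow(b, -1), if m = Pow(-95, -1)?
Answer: Rational(64361836, 1235) ≈ 52115.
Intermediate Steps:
m = Rational(-1, 95) ≈ -0.010526
Function('w')(z) = Mul(Rational(7599, 95), Pow(Add(-18, z), -1)) (Function('w')(z) = Mul(Add(Rational(-1, 95), 80), Pow(Add(z, -18), -1)) = Mul(Rational(7599, 95), Pow(Add(-18, z), -1)))
b = Rational(1235, 64361836) (b = Pow(Add(Mul(Rational(7599, 95), Pow(Add(-18, 5), -1)), 52121), -1) = Pow(Add(Mul(Rational(7599, 95), Pow(-13, -1)), 52121), -1) = Pow(Add(Mul(Rational(7599, 95), Rational(-1, 13)), 52121), -1) = Pow(Add(Rational(-7599, 1235), 52121), -1) = Pow(Rational(64361836, 1235), -1) = Rational(1235, 64361836) ≈ 1.9188e-5)
Pow(b, -1) = Pow(Rational(1235, 64361836), -1) = Rational(64361836, 1235)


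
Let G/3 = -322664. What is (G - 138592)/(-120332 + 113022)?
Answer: 553292/3655 ≈ 151.38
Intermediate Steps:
G = -967992 (G = 3*(-322664) = -967992)
(G - 138592)/(-120332 + 113022) = (-967992 - 138592)/(-120332 + 113022) = -1106584/(-7310) = -1106584*(-1/7310) = 553292/3655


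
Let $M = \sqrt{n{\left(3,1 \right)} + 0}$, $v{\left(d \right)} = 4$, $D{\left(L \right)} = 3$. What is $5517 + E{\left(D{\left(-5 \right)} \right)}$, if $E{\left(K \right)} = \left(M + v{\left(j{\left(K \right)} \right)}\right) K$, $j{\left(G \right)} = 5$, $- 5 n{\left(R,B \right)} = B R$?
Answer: $5529 + \frac{3 i \sqrt{15}}{5} \approx 5529.0 + 2.3238 i$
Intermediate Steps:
$n{\left(R,B \right)} = - \frac{B R}{5}$
$M = \frac{i \sqrt{15}}{5}$ ($M = \sqrt{\left(- \frac{1}{5}\right) 1 \cdot 3 + 0} = \sqrt{- \frac{3}{5} + 0} = \sqrt{- \frac{3}{5}} = \frac{i \sqrt{15}}{5} \approx 0.7746 i$)
$E{\left(K \right)} = K \left(4 + \frac{i \sqrt{15}}{5}\right)$ ($E{\left(K \right)} = \left(\frac{i \sqrt{15}}{5} + 4\right) K = \left(4 + \frac{i \sqrt{15}}{5}\right) K = K \left(4 + \frac{i \sqrt{15}}{5}\right)$)
$5517 + E{\left(D{\left(-5 \right)} \right)} = 5517 + \frac{1}{5} \cdot 3 \left(20 + i \sqrt{15}\right) = 5517 + \left(12 + \frac{3 i \sqrt{15}}{5}\right) = 5529 + \frac{3 i \sqrt{15}}{5}$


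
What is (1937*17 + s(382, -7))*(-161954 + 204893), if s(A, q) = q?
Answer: 1413637758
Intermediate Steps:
(1937*17 + s(382, -7))*(-161954 + 204893) = (1937*17 - 7)*(-161954 + 204893) = (32929 - 7)*42939 = 32922*42939 = 1413637758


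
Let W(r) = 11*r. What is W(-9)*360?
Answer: -35640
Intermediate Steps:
W(-9)*360 = (11*(-9))*360 = -99*360 = -35640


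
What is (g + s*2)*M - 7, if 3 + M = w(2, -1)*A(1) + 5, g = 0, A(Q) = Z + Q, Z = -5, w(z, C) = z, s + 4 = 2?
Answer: 17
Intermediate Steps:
s = -2 (s = -4 + 2 = -2)
A(Q) = -5 + Q
M = -6 (M = -3 + (2*(-5 + 1) + 5) = -3 + (2*(-4) + 5) = -3 + (-8 + 5) = -3 - 3 = -6)
(g + s*2)*M - 7 = (0 - 2*2)*(-6) - 7 = (0 - 4)*(-6) - 7 = -4*(-6) - 7 = 24 - 7 = 17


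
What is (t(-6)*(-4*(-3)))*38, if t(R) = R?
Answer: -2736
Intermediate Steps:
(t(-6)*(-4*(-3)))*38 = -(-24)*(-3)*38 = -6*12*38 = -72*38 = -2736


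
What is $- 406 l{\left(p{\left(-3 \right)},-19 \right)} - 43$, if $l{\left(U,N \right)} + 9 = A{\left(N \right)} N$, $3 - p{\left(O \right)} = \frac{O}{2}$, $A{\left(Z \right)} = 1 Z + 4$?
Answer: $-112099$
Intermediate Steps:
$A{\left(Z \right)} = 4 + Z$ ($A{\left(Z \right)} = Z + 4 = 4 + Z$)
$p{\left(O \right)} = 3 - \frac{O}{2}$
$l{\left(U,N \right)} = -9 + N \left(4 + N\right)$ ($l{\left(U,N \right)} = -9 + \left(4 + N\right) N = -9 + N \left(4 + N\right)$)
$- 406 l{\left(p{\left(-3 \right)},-19 \right)} - 43 = - 406 \left(-9 - 19 \left(4 - 19\right)\right) - 43 = - 406 \left(-9 - -285\right) - 43 = - 406 \left(-9 + 285\right) - 43 = \left(-406\right) 276 - 43 = -112056 - 43 = -112099$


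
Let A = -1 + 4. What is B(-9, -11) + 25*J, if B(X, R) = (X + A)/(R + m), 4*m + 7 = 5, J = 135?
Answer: 77637/23 ≈ 3375.5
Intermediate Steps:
m = -1/2 (m = -7/4 + (1/4)*5 = -7/4 + 5/4 = -1/2 ≈ -0.50000)
A = 3
B(X, R) = (3 + X)/(-1/2 + R) (B(X, R) = (X + 3)/(R - 1/2) = (3 + X)/(-1/2 + R))
B(-9, -11) + 25*J = 2*(3 - 9)/(-1 + 2*(-11)) + 25*135 = 2*(-6)/(-1 - 22) + 3375 = 2*(-6)/(-23) + 3375 = 2*(-1/23)*(-6) + 3375 = 12/23 + 3375 = 77637/23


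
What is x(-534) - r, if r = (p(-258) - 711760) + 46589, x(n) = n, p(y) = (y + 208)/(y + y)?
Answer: 171476321/258 ≈ 6.6464e+5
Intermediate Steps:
p(y) = (208 + y)/(2*y) (p(y) = (208 + y)/((2*y)) = (208 + y)*(1/(2*y)) = (208 + y)/(2*y))
r = -171614093/258 (r = ((½)*(208 - 258)/(-258) - 711760) + 46589 = ((½)*(-1/258)*(-50) - 711760) + 46589 = (25/258 - 711760) + 46589 = -183634055/258 + 46589 = -171614093/258 ≈ -6.6517e+5)
x(-534) - r = -534 - 1*(-171614093/258) = -534 + 171614093/258 = 171476321/258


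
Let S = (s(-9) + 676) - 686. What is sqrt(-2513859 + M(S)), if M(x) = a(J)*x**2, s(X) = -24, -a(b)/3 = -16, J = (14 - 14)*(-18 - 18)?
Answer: I*sqrt(2458371) ≈ 1567.9*I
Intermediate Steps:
J = 0 (J = 0*(-36) = 0)
a(b) = 48 (a(b) = -3*(-16) = 48)
S = -34 (S = (-24 + 676) - 686 = 652 - 686 = -34)
M(x) = 48*x**2
sqrt(-2513859 + M(S)) = sqrt(-2513859 + 48*(-34)**2) = sqrt(-2513859 + 48*1156) = sqrt(-2513859 + 55488) = sqrt(-2458371) = I*sqrt(2458371)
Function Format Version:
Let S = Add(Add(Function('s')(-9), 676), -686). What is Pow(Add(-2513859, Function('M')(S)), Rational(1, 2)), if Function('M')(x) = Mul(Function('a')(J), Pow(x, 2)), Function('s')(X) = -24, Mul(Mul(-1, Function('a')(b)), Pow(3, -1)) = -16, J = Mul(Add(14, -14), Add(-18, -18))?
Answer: Mul(I, Pow(2458371, Rational(1, 2))) ≈ Mul(1567.9, I)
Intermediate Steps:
J = 0 (J = Mul(0, -36) = 0)
Function('a')(b) = 48 (Function('a')(b) = Mul(-3, -16) = 48)
S = -34 (S = Add(Add(-24, 676), -686) = Add(652, -686) = -34)
Function('M')(x) = Mul(48, Pow(x, 2))
Pow(Add(-2513859, Function('M')(S)), Rational(1, 2)) = Pow(Add(-2513859, Mul(48, Pow(-34, 2))), Rational(1, 2)) = Pow(Add(-2513859, Mul(48, 1156)), Rational(1, 2)) = Pow(Add(-2513859, 55488), Rational(1, 2)) = Pow(-2458371, Rational(1, 2)) = Mul(I, Pow(2458371, Rational(1, 2)))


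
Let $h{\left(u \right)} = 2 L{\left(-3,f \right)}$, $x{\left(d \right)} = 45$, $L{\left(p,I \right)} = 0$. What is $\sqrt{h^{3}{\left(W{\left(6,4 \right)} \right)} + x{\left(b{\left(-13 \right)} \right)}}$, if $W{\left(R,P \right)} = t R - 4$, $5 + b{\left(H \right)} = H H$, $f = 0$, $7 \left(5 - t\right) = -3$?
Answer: $3 \sqrt{5} \approx 6.7082$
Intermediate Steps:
$t = \frac{38}{7}$ ($t = 5 - - \frac{3}{7} = 5 + \frac{3}{7} = \frac{38}{7} \approx 5.4286$)
$b{\left(H \right)} = -5 + H^{2}$ ($b{\left(H \right)} = -5 + H H = -5 + H^{2}$)
$W{\left(R,P \right)} = -4 + \frac{38 R}{7}$ ($W{\left(R,P \right)} = \frac{38 R}{7} - 4 = -4 + \frac{38 R}{7}$)
$h{\left(u \right)} = 0$ ($h{\left(u \right)} = 2 \cdot 0 = 0$)
$\sqrt{h^{3}{\left(W{\left(6,4 \right)} \right)} + x{\left(b{\left(-13 \right)} \right)}} = \sqrt{0^{3} + 45} = \sqrt{0 + 45} = \sqrt{45} = 3 \sqrt{5}$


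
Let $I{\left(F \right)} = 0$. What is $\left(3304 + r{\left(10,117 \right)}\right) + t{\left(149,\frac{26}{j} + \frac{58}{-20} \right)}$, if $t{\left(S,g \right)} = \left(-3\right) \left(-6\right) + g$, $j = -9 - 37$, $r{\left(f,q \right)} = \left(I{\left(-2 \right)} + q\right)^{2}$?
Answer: $\frac{3911733}{230} \approx 17008.0$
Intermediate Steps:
$r{\left(f,q \right)} = q^{2}$ ($r{\left(f,q \right)} = \left(0 + q\right)^{2} = q^{2}$)
$j = -46$ ($j = -9 - 37 = -46$)
$t{\left(S,g \right)} = 18 + g$
$\left(3304 + r{\left(10,117 \right)}\right) + t{\left(149,\frac{26}{j} + \frac{58}{-20} \right)} = \left(3304 + 117^{2}\right) + \left(18 + \left(\frac{26}{-46} + \frac{58}{-20}\right)\right) = \left(3304 + 13689\right) + \left(18 + \left(26 \left(- \frac{1}{46}\right) + 58 \left(- \frac{1}{20}\right)\right)\right) = 16993 + \left(18 - \frac{797}{230}\right) = 16993 + \frac{3343}{230} = \frac{3911733}{230}$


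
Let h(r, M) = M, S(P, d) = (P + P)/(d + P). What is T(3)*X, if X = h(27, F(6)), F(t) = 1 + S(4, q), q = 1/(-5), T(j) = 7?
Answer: 413/19 ≈ 21.737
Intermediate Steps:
q = -1/5 ≈ -0.20000
S(P, d) = 2*P/(P + d) (S(P, d) = (2*P)/(P + d) = 2*P/(P + d))
F(t) = 59/19 (F(t) = 1 + 2*4/(4 - 1/5) = 1 + 2*4/(19/5) = 1 + 2*4*(5/19) = 1 + 40/19 = 59/19)
X = 59/19 ≈ 3.1053
T(3)*X = 7*(59/19) = 413/19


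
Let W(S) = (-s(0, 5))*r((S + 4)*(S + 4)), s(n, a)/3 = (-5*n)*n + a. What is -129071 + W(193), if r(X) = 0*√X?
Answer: -129071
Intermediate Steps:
s(n, a) = -15*n² + 3*a (s(n, a) = 3*((-5*n)*n + a) = 3*(-5*n² + a) = 3*(a - 5*n²) = -15*n² + 3*a)
r(X) = 0
W(S) = 0 (W(S) = -(-15*0² + 3*5)*0 = -(-15*0 + 15)*0 = -(0 + 15)*0 = -1*15*0 = -15*0 = 0)
-129071 + W(193) = -129071 + 0 = -129071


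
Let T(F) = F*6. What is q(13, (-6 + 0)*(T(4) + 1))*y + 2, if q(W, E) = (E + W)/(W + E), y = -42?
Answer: -40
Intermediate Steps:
T(F) = 6*F
q(W, E) = 1 (q(W, E) = (E + W)/(E + W) = 1)
q(13, (-6 + 0)*(T(4) + 1))*y + 2 = 1*(-42) + 2 = -42 + 2 = -40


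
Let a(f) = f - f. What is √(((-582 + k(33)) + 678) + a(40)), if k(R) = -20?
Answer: 2*√19 ≈ 8.7178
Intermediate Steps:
a(f) = 0
√(((-582 + k(33)) + 678) + a(40)) = √(((-582 - 20) + 678) + 0) = √((-602 + 678) + 0) = √(76 + 0) = √76 = 2*√19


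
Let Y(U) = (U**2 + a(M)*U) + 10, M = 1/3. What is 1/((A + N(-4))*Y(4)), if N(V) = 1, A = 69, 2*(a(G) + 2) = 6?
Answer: 1/2100 ≈ 0.00047619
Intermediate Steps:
M = 1/3 (M = 1*(1/3) = 1/3 ≈ 0.33333)
a(G) = 1 (a(G) = -2 + (1/2)*6 = -2 + 3 = 1)
Y(U) = 10 + U + U**2 (Y(U) = (U**2 + 1*U) + 10 = (U**2 + U) + 10 = (U + U**2) + 10 = 10 + U + U**2)
1/((A + N(-4))*Y(4)) = 1/((69 + 1)*(10 + 4 + 4**2)) = 1/(70*(10 + 4 + 16)) = 1/(70*30) = 1/2100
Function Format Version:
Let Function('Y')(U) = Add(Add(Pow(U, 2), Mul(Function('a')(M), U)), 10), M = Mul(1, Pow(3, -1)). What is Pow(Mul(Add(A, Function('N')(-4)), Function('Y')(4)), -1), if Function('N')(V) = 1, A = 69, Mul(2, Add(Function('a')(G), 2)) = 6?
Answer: Rational(1, 2100) ≈ 0.00047619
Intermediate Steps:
M = Rational(1, 3) (M = Mul(1, Rational(1, 3)) = Rational(1, 3) ≈ 0.33333)
Function('a')(G) = 1 (Function('a')(G) = Add(-2, Mul(Rational(1, 2), 6)) = Add(-2, 3) = 1)
Function('Y')(U) = Add(10, U, Pow(U, 2)) (Function('Y')(U) = Add(Add(Pow(U, 2), Mul(1, U)), 10) = Add(Add(Pow(U, 2), U), 10) = Add(Add(U, Pow(U, 2)), 10) = Add(10, U, Pow(U, 2)))
Pow(Mul(Add(A, Function('N')(-4)), Function('Y')(4)), -1) = Pow(Mul(Add(69, 1), Add(10, 4, Pow(4, 2))), -1) = Pow(Mul(70, Add(10, 4, 16)), -1) = Pow(Mul(70, 30), -1) = Pow(2100, -1) = Rational(1, 2100)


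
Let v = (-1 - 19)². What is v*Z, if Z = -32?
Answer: -12800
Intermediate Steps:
v = 400 (v = (-20)² = 400)
v*Z = 400*(-32) = -12800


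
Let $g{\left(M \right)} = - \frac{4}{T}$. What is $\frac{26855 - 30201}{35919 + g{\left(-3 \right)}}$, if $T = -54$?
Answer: $- \frac{12906}{138545} \approx -0.093154$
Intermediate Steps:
$g{\left(M \right)} = \frac{2}{27}$ ($g{\left(M \right)} = - \frac{4}{-54} = \left(-4\right) \left(- \frac{1}{54}\right) = \frac{2}{27}$)
$\frac{26855 - 30201}{35919 + g{\left(-3 \right)}} = \frac{26855 - 30201}{35919 + \frac{2}{27}} = - \frac{3346}{\frac{969815}{27}} = \left(-3346\right) \frac{27}{969815} = - \frac{12906}{138545}$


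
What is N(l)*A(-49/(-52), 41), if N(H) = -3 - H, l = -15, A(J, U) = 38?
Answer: 456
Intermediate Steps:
N(l)*A(-49/(-52), 41) = (-3 - 1*(-15))*38 = (-3 + 15)*38 = 12*38 = 456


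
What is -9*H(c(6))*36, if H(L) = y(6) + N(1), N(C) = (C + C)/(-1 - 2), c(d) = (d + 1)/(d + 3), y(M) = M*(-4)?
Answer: 7992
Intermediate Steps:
y(M) = -4*M
c(d) = (1 + d)/(3 + d)
N(C) = -2*C/3 (N(C) = (2*C)/(-3) = (2*C)*(-⅓) = -2*C/3)
H(L) = -74/3 (H(L) = -4*6 - ⅔*1 = -24 - ⅔ = -74/3)
-9*H(c(6))*36 = -9*(-74/3)*36 = 222*36 = 7992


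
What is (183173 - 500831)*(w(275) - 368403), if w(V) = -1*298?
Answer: 117120822258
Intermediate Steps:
w(V) = -298
(183173 - 500831)*(w(275) - 368403) = (183173 - 500831)*(-298 - 368403) = -317658*(-368701) = 117120822258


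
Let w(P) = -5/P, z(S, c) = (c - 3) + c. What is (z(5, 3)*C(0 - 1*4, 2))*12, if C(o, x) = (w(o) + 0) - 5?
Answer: -135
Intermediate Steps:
z(S, c) = -3 + 2*c (z(S, c) = (-3 + c) + c = -3 + 2*c)
C(o, x) = -5 - 5/o (C(o, x) = (-5/o + 0) - 5 = -5/o - 5 = -5 - 5/o)
(z(5, 3)*C(0 - 1*4, 2))*12 = ((-3 + 2*3)*(-5 - 5/(0 - 1*4)))*12 = ((-3 + 6)*(-5 - 5/(0 - 4)))*12 = (3*(-5 - 5/(-4)))*12 = (3*(-5 - 5*(-1/4)))*12 = (3*(-5 + 5/4))*12 = (3*(-15/4))*12 = -45/4*12 = -135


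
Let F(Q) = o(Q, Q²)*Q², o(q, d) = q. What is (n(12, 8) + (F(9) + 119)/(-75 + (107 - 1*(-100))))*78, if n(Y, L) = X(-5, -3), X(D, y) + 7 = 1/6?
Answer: -351/11 ≈ -31.909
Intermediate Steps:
X(D, y) = -41/6 (X(D, y) = -7 + 1/6 = -7 + ⅙ = -41/6)
n(Y, L) = -41/6
F(Q) = Q³ (F(Q) = Q*Q² = Q³)
(n(12, 8) + (F(9) + 119)/(-75 + (107 - 1*(-100))))*78 = (-41/6 + (9³ + 119)/(-75 + (107 - 1*(-100))))*78 = (-41/6 + (729 + 119)/(-75 + (107 + 100)))*78 = (-41/6 + 848/(-75 + 207))*78 = (-41/6 + 848/132)*78 = (-41/6 + 848*(1/132))*78 = (-41/6 + 212/33)*78 = -9/22*78 = -351/11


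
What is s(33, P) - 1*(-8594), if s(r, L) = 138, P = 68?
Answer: 8732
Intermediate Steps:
s(33, P) - 1*(-8594) = 138 - 1*(-8594) = 138 + 8594 = 8732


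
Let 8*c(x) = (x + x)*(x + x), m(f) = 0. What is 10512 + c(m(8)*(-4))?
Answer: 10512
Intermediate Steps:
c(x) = x²/2 (c(x) = ((x + x)*(x + x))/8 = ((2*x)*(2*x))/8 = (4*x²)/8 = x²/2)
10512 + c(m(8)*(-4)) = 10512 + (0*(-4))²/2 = 10512 + (½)*0² = 10512 + (½)*0 = 10512 + 0 = 10512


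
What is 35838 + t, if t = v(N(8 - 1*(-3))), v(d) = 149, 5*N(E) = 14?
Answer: 35987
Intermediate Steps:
N(E) = 14/5 (N(E) = (⅕)*14 = 14/5)
t = 149
35838 + t = 35838 + 149 = 35987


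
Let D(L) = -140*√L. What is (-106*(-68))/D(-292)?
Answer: 901*I*√73/2555 ≈ 3.013*I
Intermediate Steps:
(-106*(-68))/D(-292) = (-106*(-68))/((-280*I*√73)) = 7208/((-280*I*√73)) = 7208*(I*√73/20440) = 901*I*√73/2555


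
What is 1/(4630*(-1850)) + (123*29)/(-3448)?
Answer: -7638285487/7383461000 ≈ -1.0345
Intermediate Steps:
1/(4630*(-1850)) + (123*29)/(-3448) = (1/4630)*(-1/1850) + 3567*(-1/3448) = -1/8565500 - 3567/3448 = -7638285487/7383461000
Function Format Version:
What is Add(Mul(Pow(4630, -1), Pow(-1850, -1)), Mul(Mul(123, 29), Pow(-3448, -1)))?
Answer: Rational(-7638285487, 7383461000) ≈ -1.0345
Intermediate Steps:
Add(Mul(Pow(4630, -1), Pow(-1850, -1)), Mul(Mul(123, 29), Pow(-3448, -1))) = Add(Mul(Rational(1, 4630), Rational(-1, 1850)), Mul(3567, Rational(-1, 3448))) = Add(Rational(-1, 8565500), Rational(-3567, 3448)) = Rational(-7638285487, 7383461000)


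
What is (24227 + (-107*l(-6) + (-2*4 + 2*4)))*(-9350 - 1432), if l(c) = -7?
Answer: -269291232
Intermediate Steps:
(24227 + (-107*l(-6) + (-2*4 + 2*4)))*(-9350 - 1432) = (24227 + (-107*(-7) + (-2*4 + 2*4)))*(-9350 - 1432) = (24227 + (749 + (-8 + 8)))*(-10782) = (24227 + (749 + 0))*(-10782) = (24227 + 749)*(-10782) = 24976*(-10782) = -269291232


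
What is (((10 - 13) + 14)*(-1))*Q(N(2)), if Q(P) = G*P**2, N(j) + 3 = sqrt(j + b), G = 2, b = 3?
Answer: -308 + 132*sqrt(5) ≈ -12.839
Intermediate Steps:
N(j) = -3 + sqrt(3 + j) (N(j) = -3 + sqrt(j + 3) = -3 + sqrt(3 + j))
Q(P) = 2*P**2
(((10 - 13) + 14)*(-1))*Q(N(2)) = (((10 - 13) + 14)*(-1))*(2*(-3 + sqrt(3 + 2))**2) = ((-3 + 14)*(-1))*(2*(-3 + sqrt(5))**2) = (11*(-1))*(2*(-3 + sqrt(5))**2) = -22*(-3 + sqrt(5))**2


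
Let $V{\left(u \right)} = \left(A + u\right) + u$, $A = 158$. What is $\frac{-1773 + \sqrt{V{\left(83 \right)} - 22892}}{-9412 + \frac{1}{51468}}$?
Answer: $\frac{91252764}{484416815} - \frac{102936 i \sqrt{5642}}{484416815} \approx 0.18838 - 0.015961 i$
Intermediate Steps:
$V{\left(u \right)} = 158 + 2 u$ ($V{\left(u \right)} = \left(158 + u\right) + u = 158 + 2 u$)
$\frac{-1773 + \sqrt{V{\left(83 \right)} - 22892}}{-9412 + \frac{1}{51468}} = \frac{-1773 + \sqrt{\left(158 + 2 \cdot 83\right) - 22892}}{-9412 + \frac{1}{51468}} = \frac{-1773 + \sqrt{\left(158 + 166\right) - 22892}}{-9412 + \frac{1}{51468}} = \frac{-1773 + \sqrt{324 - 22892}}{- \frac{484416815}{51468}} = \left(-1773 + \sqrt{-22568}\right) \left(- \frac{51468}{484416815}\right) = \left(-1773 + 2 i \sqrt{5642}\right) \left(- \frac{51468}{484416815}\right) = \frac{91252764}{484416815} - \frac{102936 i \sqrt{5642}}{484416815}$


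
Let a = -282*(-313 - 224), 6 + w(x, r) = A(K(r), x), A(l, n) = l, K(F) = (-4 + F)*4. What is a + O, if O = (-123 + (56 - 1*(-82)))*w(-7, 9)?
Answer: 151644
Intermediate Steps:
K(F) = -16 + 4*F
w(x, r) = -22 + 4*r (w(x, r) = -6 + (-16 + 4*r) = -22 + 4*r)
a = 151434 (a = -282*(-537) = 151434)
O = 210 (O = (-123 + (56 - 1*(-82)))*(-22 + 4*9) = (-123 + (56 + 82))*(-22 + 36) = (-123 + 138)*14 = 15*14 = 210)
a + O = 151434 + 210 = 151644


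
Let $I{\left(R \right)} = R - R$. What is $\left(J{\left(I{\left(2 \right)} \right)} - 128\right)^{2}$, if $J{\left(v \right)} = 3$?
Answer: $15625$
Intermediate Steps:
$I{\left(R \right)} = 0$
$\left(J{\left(I{\left(2 \right)} \right)} - 128\right)^{2} = \left(3 - 128\right)^{2} = \left(-125\right)^{2} = 15625$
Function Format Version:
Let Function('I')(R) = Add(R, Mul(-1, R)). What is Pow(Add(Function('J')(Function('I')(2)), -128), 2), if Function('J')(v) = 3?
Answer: 15625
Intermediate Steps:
Function('I')(R) = 0
Pow(Add(Function('J')(Function('I')(2)), -128), 2) = Pow(Add(3, -128), 2) = Pow(-125, 2) = 15625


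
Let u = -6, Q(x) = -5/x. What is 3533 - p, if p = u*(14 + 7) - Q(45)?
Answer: 32930/9 ≈ 3658.9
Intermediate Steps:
p = -1133/9 (p = -6*(14 + 7) - (-5)/45 = -6*21 - (-5)/45 = -126 - 1*(-⅑) = -126 + ⅑ = -1133/9 ≈ -125.89)
3533 - p = 3533 - 1*(-1133/9) = 3533 + 1133/9 = 32930/9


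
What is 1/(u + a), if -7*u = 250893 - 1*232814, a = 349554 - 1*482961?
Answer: -7/951928 ≈ -7.3535e-6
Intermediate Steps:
a = -133407 (a = 349554 - 482961 = -133407)
u = -18079/7 (u = -(250893 - 1*232814)/7 = -(250893 - 232814)/7 = -1/7*18079 = -18079/7 ≈ -2582.7)
1/(u + a) = 1/(-18079/7 - 133407) = 1/(-951928/7) = -7/951928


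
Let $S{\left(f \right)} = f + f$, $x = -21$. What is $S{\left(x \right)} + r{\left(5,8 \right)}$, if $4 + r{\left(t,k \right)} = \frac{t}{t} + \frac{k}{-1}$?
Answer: $-53$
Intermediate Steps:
$r{\left(t,k \right)} = -3 - k$ ($r{\left(t,k \right)} = -4 + \left(\frac{t}{t} + \frac{k}{-1}\right) = -4 + \left(1 + k \left(-1\right)\right) = -4 - \left(-1 + k\right) = -3 - k$)
$S{\left(f \right)} = 2 f$
$S{\left(x \right)} + r{\left(5,8 \right)} = 2 \left(-21\right) - 11 = -42 - 11 = -53$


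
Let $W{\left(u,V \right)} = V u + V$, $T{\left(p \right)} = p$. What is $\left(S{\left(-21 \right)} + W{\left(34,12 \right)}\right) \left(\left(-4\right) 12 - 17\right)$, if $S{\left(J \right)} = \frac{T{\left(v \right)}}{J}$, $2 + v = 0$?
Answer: $- \frac{573430}{21} \approx -27306.0$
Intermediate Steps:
$v = -2$ ($v = -2 + 0 = -2$)
$W{\left(u,V \right)} = V + V u$
$S{\left(J \right)} = - \frac{2}{J}$
$\left(S{\left(-21 \right)} + W{\left(34,12 \right)}\right) \left(\left(-4\right) 12 - 17\right) = \left(- \frac{2}{-21} + 12 \left(1 + 34\right)\right) \left(\left(-4\right) 12 - 17\right) = \left(\left(-2\right) \left(- \frac{1}{21}\right) + 12 \cdot 35\right) \left(-48 - 17\right) = \left(\frac{2}{21} + 420\right) \left(-65\right) = \frac{8822}{21} \left(-65\right) = - \frac{573430}{21}$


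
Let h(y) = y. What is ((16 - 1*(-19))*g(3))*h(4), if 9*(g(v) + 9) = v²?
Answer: -1120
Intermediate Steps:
g(v) = -9 + v²/9
((16 - 1*(-19))*g(3))*h(4) = ((16 - 1*(-19))*(-9 + (⅑)*3²))*4 = ((16 + 19)*(-9 + (⅑)*9))*4 = (35*(-9 + 1))*4 = (35*(-8))*4 = -280*4 = -1120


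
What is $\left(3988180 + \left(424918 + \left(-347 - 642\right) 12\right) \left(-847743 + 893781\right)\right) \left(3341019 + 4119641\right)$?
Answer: $141901634426292800$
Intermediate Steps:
$\left(3988180 + \left(424918 + \left(-347 - 642\right) 12\right) \left(-847743 + 893781\right)\right) \left(3341019 + 4119641\right) = \left(3988180 + \left(424918 - 11868\right) 46038\right) 7460660 = \left(3988180 + 413050 \cdot 46038\right) 7460660 = \left(3988180 + 19015995900\right) 7460660 = 19019984080 \cdot 7460660 = 141901634426292800$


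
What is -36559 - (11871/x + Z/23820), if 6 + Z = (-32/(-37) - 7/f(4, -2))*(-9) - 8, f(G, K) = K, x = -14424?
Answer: -19364329227391/529685340 ≈ -36558.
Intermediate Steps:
Z = -3943/74 (Z = -6 + ((-32/(-37) - 7/(-2))*(-9) - 8) = -6 + ((-32*(-1/37) - 7*(-1/2))*(-9) - 8) = -6 + ((32/37 + 7/2)*(-9) - 8) = -6 + ((323/74)*(-9) - 8) = -6 + (-2907/74 - 8) = -6 - 3499/74 = -3943/74 ≈ -53.284)
-36559 - (11871/x + Z/23820) = -36559 - (11871/(-14424) - 3943/74/23820) = -36559 - (11871*(-1/14424) - 3943/74*1/23820) = -36559 - (-3957/4808 - 3943/1762680) = -36559 - 1*(-437117669/529685340) = -36559 + 437117669/529685340 = -19364329227391/529685340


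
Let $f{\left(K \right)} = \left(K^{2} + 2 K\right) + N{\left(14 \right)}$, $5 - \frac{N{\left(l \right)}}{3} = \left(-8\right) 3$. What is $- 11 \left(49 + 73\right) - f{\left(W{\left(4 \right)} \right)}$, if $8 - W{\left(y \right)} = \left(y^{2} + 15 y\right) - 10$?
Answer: $-4677$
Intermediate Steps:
$N{\left(l \right)} = 87$ ($N{\left(l \right)} = 15 - 3 \left(\left(-8\right) 3\right) = 15 - -72 = 15 + 72 = 87$)
$W{\left(y \right)} = 18 - y^{2} - 15 y$ ($W{\left(y \right)} = 8 - \left(\left(y^{2} + 15 y\right) - 10\right) = 8 - \left(-10 + y^{2} + 15 y\right) = 18 - y^{2} - 15 y$)
$f{\left(K \right)} = 87 + K^{2} + 2 K$ ($f{\left(K \right)} = \left(K^{2} + 2 K\right) + 87 = 87 + K^{2} + 2 K$)
$- 11 \left(49 + 73\right) - f{\left(W{\left(4 \right)} \right)} = - 11 \left(49 + 73\right) - \left(87 + \left(18 - 4^{2} - 60\right)^{2} + 2 \left(18 - 4^{2} - 60\right)\right) = \left(-11\right) 122 - \left(87 + \left(18 - 16 - 60\right)^{2} + 2 \left(18 - 16 - 60\right)\right) = -1342 - \left(87 + \left(18 - 16 - 60\right)^{2} + 2 \left(18 - 16 - 60\right)\right) = -1342 - \left(87 + \left(-58\right)^{2} + 2 \left(-58\right)\right) = -1342 - \left(87 + 3364 - 116\right) = -1342 - 3335 = -4677$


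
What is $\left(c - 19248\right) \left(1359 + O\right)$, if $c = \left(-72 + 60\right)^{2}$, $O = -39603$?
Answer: $730613376$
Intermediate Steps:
$c = 144$ ($c = \left(-12\right)^{2} = 144$)
$\left(c - 19248\right) \left(1359 + O\right) = \left(144 - 19248\right) \left(1359 - 39603\right) = \left(-19104\right) \left(-38244\right) = 730613376$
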